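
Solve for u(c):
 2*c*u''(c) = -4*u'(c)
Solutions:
 u(c) = C1 + C2/c


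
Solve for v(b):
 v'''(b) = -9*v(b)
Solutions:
 v(b) = C3*exp(-3^(2/3)*b) + (C1*sin(3*3^(1/6)*b/2) + C2*cos(3*3^(1/6)*b/2))*exp(3^(2/3)*b/2)


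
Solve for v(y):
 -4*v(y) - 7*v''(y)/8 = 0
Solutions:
 v(y) = C1*sin(4*sqrt(14)*y/7) + C2*cos(4*sqrt(14)*y/7)


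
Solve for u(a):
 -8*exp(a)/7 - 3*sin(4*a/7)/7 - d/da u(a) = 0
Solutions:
 u(a) = C1 - 8*exp(a)/7 + 3*cos(4*a/7)/4


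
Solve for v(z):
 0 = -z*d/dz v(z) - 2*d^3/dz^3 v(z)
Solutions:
 v(z) = C1 + Integral(C2*airyai(-2^(2/3)*z/2) + C3*airybi(-2^(2/3)*z/2), z)


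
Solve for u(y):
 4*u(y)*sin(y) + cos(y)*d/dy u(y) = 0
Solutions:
 u(y) = C1*cos(y)^4


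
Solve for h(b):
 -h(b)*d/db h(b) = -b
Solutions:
 h(b) = -sqrt(C1 + b^2)
 h(b) = sqrt(C1 + b^2)


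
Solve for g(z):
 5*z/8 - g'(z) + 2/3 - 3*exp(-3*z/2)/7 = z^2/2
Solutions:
 g(z) = C1 - z^3/6 + 5*z^2/16 + 2*z/3 + 2*exp(-3*z/2)/7


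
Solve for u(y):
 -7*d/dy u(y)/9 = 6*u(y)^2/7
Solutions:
 u(y) = 49/(C1 + 54*y)


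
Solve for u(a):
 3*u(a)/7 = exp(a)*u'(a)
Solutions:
 u(a) = C1*exp(-3*exp(-a)/7)


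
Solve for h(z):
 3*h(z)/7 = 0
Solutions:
 h(z) = 0


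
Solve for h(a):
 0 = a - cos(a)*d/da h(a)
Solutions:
 h(a) = C1 + Integral(a/cos(a), a)


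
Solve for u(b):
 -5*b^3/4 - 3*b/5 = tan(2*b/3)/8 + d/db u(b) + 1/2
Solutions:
 u(b) = C1 - 5*b^4/16 - 3*b^2/10 - b/2 + 3*log(cos(2*b/3))/16


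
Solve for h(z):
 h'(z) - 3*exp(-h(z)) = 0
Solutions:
 h(z) = log(C1 + 3*z)


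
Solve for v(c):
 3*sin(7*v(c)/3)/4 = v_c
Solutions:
 -3*c/4 + 3*log(cos(7*v(c)/3) - 1)/14 - 3*log(cos(7*v(c)/3) + 1)/14 = C1


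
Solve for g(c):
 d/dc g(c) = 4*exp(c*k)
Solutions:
 g(c) = C1 + 4*exp(c*k)/k


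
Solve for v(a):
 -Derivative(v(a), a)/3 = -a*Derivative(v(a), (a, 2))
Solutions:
 v(a) = C1 + C2*a^(4/3)


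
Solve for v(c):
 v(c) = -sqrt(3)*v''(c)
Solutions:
 v(c) = C1*sin(3^(3/4)*c/3) + C2*cos(3^(3/4)*c/3)


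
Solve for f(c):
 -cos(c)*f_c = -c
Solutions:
 f(c) = C1 + Integral(c/cos(c), c)


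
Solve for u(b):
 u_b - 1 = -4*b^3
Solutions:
 u(b) = C1 - b^4 + b


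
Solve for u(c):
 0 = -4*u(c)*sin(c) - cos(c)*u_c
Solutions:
 u(c) = C1*cos(c)^4


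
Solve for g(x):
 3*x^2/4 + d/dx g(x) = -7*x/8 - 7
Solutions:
 g(x) = C1 - x^3/4 - 7*x^2/16 - 7*x


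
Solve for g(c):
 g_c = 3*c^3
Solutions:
 g(c) = C1 + 3*c^4/4


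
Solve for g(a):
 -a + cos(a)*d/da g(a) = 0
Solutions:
 g(a) = C1 + Integral(a/cos(a), a)


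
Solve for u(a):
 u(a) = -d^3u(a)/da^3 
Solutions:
 u(a) = C3*exp(-a) + (C1*sin(sqrt(3)*a/2) + C2*cos(sqrt(3)*a/2))*exp(a/2)


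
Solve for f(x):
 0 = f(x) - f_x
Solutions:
 f(x) = C1*exp(x)


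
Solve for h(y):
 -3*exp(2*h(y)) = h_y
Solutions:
 h(y) = log(-sqrt(-1/(C1 - 3*y))) - log(2)/2
 h(y) = log(-1/(C1 - 3*y))/2 - log(2)/2


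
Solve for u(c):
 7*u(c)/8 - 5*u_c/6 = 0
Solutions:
 u(c) = C1*exp(21*c/20)


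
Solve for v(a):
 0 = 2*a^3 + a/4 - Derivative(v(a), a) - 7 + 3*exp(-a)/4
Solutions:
 v(a) = C1 + a^4/2 + a^2/8 - 7*a - 3*exp(-a)/4


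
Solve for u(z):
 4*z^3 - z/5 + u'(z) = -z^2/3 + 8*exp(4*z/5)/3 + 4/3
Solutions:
 u(z) = C1 - z^4 - z^3/9 + z^2/10 + 4*z/3 + 10*exp(4*z/5)/3


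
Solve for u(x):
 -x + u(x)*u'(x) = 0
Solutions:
 u(x) = -sqrt(C1 + x^2)
 u(x) = sqrt(C1 + x^2)


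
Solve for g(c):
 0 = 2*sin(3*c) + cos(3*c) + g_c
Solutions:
 g(c) = C1 - sin(3*c)/3 + 2*cos(3*c)/3


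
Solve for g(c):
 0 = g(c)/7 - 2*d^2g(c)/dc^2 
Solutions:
 g(c) = C1*exp(-sqrt(14)*c/14) + C2*exp(sqrt(14)*c/14)


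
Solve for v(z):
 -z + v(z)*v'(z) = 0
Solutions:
 v(z) = -sqrt(C1 + z^2)
 v(z) = sqrt(C1 + z^2)


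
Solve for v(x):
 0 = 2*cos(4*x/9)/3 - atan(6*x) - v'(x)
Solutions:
 v(x) = C1 - x*atan(6*x) + log(36*x^2 + 1)/12 + 3*sin(4*x/9)/2


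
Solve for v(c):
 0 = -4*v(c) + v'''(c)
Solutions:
 v(c) = C3*exp(2^(2/3)*c) + (C1*sin(2^(2/3)*sqrt(3)*c/2) + C2*cos(2^(2/3)*sqrt(3)*c/2))*exp(-2^(2/3)*c/2)


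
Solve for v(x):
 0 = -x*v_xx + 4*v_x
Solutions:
 v(x) = C1 + C2*x^5


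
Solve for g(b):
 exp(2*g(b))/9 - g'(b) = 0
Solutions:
 g(b) = log(-sqrt(-1/(C1 + b))) - log(2)/2 + log(3)
 g(b) = log(-1/(C1 + b))/2 - log(2)/2 + log(3)


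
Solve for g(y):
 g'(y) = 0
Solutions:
 g(y) = C1


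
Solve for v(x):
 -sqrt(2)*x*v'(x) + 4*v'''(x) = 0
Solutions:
 v(x) = C1 + Integral(C2*airyai(sqrt(2)*x/2) + C3*airybi(sqrt(2)*x/2), x)


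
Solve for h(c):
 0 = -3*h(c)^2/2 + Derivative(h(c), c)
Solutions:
 h(c) = -2/(C1 + 3*c)


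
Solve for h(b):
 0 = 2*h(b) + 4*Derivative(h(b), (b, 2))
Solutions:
 h(b) = C1*sin(sqrt(2)*b/2) + C2*cos(sqrt(2)*b/2)


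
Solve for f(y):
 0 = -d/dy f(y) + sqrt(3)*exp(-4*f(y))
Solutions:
 f(y) = log(-I*(C1 + 4*sqrt(3)*y)^(1/4))
 f(y) = log(I*(C1 + 4*sqrt(3)*y)^(1/4))
 f(y) = log(-(C1 + 4*sqrt(3)*y)^(1/4))
 f(y) = log(C1 + 4*sqrt(3)*y)/4


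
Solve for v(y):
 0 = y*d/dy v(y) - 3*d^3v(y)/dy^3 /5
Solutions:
 v(y) = C1 + Integral(C2*airyai(3^(2/3)*5^(1/3)*y/3) + C3*airybi(3^(2/3)*5^(1/3)*y/3), y)


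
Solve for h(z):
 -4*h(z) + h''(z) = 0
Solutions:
 h(z) = C1*exp(-2*z) + C2*exp(2*z)


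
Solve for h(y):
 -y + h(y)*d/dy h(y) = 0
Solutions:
 h(y) = -sqrt(C1 + y^2)
 h(y) = sqrt(C1 + y^2)


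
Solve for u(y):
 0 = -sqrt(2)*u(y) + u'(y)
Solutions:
 u(y) = C1*exp(sqrt(2)*y)


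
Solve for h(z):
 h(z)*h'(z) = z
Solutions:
 h(z) = -sqrt(C1 + z^2)
 h(z) = sqrt(C1 + z^2)


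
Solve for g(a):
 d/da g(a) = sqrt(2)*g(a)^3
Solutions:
 g(a) = -sqrt(2)*sqrt(-1/(C1 + sqrt(2)*a))/2
 g(a) = sqrt(2)*sqrt(-1/(C1 + sqrt(2)*a))/2


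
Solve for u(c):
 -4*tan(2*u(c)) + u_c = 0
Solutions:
 u(c) = -asin(C1*exp(8*c))/2 + pi/2
 u(c) = asin(C1*exp(8*c))/2


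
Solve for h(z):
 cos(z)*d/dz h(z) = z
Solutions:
 h(z) = C1 + Integral(z/cos(z), z)


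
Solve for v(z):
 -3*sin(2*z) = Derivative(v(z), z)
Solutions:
 v(z) = C1 + 3*cos(2*z)/2


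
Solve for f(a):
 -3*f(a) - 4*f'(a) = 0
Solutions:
 f(a) = C1*exp(-3*a/4)


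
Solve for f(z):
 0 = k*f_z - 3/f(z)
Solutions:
 f(z) = -sqrt(C1 + 6*z/k)
 f(z) = sqrt(C1 + 6*z/k)


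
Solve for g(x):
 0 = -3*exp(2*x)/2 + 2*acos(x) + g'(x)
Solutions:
 g(x) = C1 - 2*x*acos(x) + 2*sqrt(1 - x^2) + 3*exp(2*x)/4


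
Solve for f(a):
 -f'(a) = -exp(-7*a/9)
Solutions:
 f(a) = C1 - 9*exp(-7*a/9)/7


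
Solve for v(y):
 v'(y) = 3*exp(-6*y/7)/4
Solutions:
 v(y) = C1 - 7*exp(-6*y/7)/8


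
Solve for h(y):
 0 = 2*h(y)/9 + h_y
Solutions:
 h(y) = C1*exp(-2*y/9)


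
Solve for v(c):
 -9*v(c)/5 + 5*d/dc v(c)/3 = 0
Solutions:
 v(c) = C1*exp(27*c/25)


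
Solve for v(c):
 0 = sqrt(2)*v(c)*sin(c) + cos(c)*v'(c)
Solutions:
 v(c) = C1*cos(c)^(sqrt(2))


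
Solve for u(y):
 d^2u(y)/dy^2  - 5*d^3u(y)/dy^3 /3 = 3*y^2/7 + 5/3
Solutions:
 u(y) = C1 + C2*y + C3*exp(3*y/5) + y^4/28 + 5*y^3/21 + 85*y^2/42


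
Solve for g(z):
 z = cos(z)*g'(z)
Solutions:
 g(z) = C1 + Integral(z/cos(z), z)


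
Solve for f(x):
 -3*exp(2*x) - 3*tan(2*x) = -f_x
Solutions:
 f(x) = C1 + 3*exp(2*x)/2 - 3*log(cos(2*x))/2


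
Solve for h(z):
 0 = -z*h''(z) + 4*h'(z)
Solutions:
 h(z) = C1 + C2*z^5


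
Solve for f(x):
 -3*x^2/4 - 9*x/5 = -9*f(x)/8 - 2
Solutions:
 f(x) = 2*x^2/3 + 8*x/5 - 16/9


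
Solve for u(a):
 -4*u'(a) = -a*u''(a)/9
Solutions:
 u(a) = C1 + C2*a^37


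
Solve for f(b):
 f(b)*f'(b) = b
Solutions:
 f(b) = -sqrt(C1 + b^2)
 f(b) = sqrt(C1 + b^2)


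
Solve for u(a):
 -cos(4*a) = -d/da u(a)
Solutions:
 u(a) = C1 + sin(4*a)/4


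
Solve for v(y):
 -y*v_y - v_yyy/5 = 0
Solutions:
 v(y) = C1 + Integral(C2*airyai(-5^(1/3)*y) + C3*airybi(-5^(1/3)*y), y)


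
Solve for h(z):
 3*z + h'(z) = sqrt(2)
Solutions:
 h(z) = C1 - 3*z^2/2 + sqrt(2)*z


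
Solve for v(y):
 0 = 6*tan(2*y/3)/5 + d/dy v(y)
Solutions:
 v(y) = C1 + 9*log(cos(2*y/3))/5


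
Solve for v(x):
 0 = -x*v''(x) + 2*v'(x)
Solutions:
 v(x) = C1 + C2*x^3


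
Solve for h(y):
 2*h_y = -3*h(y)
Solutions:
 h(y) = C1*exp(-3*y/2)


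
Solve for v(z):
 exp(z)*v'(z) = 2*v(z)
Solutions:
 v(z) = C1*exp(-2*exp(-z))


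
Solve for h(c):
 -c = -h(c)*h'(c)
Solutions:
 h(c) = -sqrt(C1 + c^2)
 h(c) = sqrt(C1 + c^2)


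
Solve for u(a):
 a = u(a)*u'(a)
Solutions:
 u(a) = -sqrt(C1 + a^2)
 u(a) = sqrt(C1 + a^2)


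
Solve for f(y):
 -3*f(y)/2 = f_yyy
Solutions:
 f(y) = C3*exp(-2^(2/3)*3^(1/3)*y/2) + (C1*sin(2^(2/3)*3^(5/6)*y/4) + C2*cos(2^(2/3)*3^(5/6)*y/4))*exp(2^(2/3)*3^(1/3)*y/4)


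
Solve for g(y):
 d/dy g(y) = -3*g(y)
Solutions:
 g(y) = C1*exp(-3*y)


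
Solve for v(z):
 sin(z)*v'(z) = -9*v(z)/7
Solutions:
 v(z) = C1*(cos(z) + 1)^(9/14)/(cos(z) - 1)^(9/14)


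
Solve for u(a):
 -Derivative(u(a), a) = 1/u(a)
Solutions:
 u(a) = -sqrt(C1 - 2*a)
 u(a) = sqrt(C1 - 2*a)


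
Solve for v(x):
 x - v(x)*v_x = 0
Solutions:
 v(x) = -sqrt(C1 + x^2)
 v(x) = sqrt(C1 + x^2)


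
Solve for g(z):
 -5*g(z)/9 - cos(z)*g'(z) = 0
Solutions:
 g(z) = C1*(sin(z) - 1)^(5/18)/(sin(z) + 1)^(5/18)


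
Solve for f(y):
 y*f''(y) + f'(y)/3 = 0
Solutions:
 f(y) = C1 + C2*y^(2/3)


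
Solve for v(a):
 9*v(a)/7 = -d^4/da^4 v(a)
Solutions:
 v(a) = (C1*sin(sqrt(6)*7^(3/4)*a/14) + C2*cos(sqrt(6)*7^(3/4)*a/14))*exp(-sqrt(6)*7^(3/4)*a/14) + (C3*sin(sqrt(6)*7^(3/4)*a/14) + C4*cos(sqrt(6)*7^(3/4)*a/14))*exp(sqrt(6)*7^(3/4)*a/14)


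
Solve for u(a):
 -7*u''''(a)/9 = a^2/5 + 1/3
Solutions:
 u(a) = C1 + C2*a + C3*a^2 + C4*a^3 - a^6/1400 - a^4/56


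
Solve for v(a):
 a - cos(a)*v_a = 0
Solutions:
 v(a) = C1 + Integral(a/cos(a), a)


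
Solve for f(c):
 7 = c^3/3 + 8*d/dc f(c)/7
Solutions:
 f(c) = C1 - 7*c^4/96 + 49*c/8


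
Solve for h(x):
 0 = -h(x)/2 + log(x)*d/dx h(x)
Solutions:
 h(x) = C1*exp(li(x)/2)


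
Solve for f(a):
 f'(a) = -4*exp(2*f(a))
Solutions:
 f(a) = log(-sqrt(-1/(C1 - 4*a))) - log(2)/2
 f(a) = log(-1/(C1 - 4*a))/2 - log(2)/2


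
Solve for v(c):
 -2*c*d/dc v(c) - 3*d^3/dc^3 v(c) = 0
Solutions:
 v(c) = C1 + Integral(C2*airyai(-2^(1/3)*3^(2/3)*c/3) + C3*airybi(-2^(1/3)*3^(2/3)*c/3), c)


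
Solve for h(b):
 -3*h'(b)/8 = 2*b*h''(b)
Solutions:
 h(b) = C1 + C2*b^(13/16)


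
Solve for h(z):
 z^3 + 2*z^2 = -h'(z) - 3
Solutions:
 h(z) = C1 - z^4/4 - 2*z^3/3 - 3*z


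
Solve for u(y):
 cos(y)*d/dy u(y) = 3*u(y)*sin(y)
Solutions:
 u(y) = C1/cos(y)^3


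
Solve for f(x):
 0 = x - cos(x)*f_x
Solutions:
 f(x) = C1 + Integral(x/cos(x), x)


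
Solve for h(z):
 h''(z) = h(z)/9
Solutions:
 h(z) = C1*exp(-z/3) + C2*exp(z/3)


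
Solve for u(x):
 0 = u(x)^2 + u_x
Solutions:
 u(x) = 1/(C1 + x)


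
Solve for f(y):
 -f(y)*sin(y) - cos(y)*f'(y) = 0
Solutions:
 f(y) = C1*cos(y)


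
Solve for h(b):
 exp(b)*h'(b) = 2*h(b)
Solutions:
 h(b) = C1*exp(-2*exp(-b))


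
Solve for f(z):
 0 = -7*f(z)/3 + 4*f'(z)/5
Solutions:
 f(z) = C1*exp(35*z/12)


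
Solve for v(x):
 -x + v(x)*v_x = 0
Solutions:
 v(x) = -sqrt(C1 + x^2)
 v(x) = sqrt(C1 + x^2)


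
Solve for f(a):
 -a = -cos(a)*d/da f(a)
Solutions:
 f(a) = C1 + Integral(a/cos(a), a)


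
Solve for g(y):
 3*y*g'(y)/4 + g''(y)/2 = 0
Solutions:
 g(y) = C1 + C2*erf(sqrt(3)*y/2)


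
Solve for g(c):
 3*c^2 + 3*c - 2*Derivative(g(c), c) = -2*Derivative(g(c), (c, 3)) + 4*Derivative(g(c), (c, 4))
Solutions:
 g(c) = C1 + C2*exp(c*((6*sqrt(78) + 53)^(-1/3) + 2 + (6*sqrt(78) + 53)^(1/3))/12)*sin(sqrt(3)*c*(-(6*sqrt(78) + 53)^(1/3) + (6*sqrt(78) + 53)^(-1/3))/12) + C3*exp(c*((6*sqrt(78) + 53)^(-1/3) + 2 + (6*sqrt(78) + 53)^(1/3))/12)*cos(sqrt(3)*c*(-(6*sqrt(78) + 53)^(1/3) + (6*sqrt(78) + 53)^(-1/3))/12) + C4*exp(c*(-(6*sqrt(78) + 53)^(1/3) - 1/(6*sqrt(78) + 53)^(1/3) + 1)/6) + c^3/2 + 3*c^2/4 + 3*c


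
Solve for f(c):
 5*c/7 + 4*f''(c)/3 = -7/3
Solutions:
 f(c) = C1 + C2*c - 5*c^3/56 - 7*c^2/8


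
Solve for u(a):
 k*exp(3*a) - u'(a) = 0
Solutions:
 u(a) = C1 + k*exp(3*a)/3


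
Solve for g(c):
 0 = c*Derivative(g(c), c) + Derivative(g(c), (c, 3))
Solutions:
 g(c) = C1 + Integral(C2*airyai(-c) + C3*airybi(-c), c)


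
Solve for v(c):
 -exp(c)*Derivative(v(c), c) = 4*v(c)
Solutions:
 v(c) = C1*exp(4*exp(-c))


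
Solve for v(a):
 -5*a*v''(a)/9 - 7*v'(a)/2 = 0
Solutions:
 v(a) = C1 + C2/a^(53/10)


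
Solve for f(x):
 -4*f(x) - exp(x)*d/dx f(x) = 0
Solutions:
 f(x) = C1*exp(4*exp(-x))


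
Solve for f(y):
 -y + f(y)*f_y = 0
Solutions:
 f(y) = -sqrt(C1 + y^2)
 f(y) = sqrt(C1 + y^2)


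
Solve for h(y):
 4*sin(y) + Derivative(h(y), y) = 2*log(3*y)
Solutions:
 h(y) = C1 + 2*y*log(y) - 2*y + 2*y*log(3) + 4*cos(y)


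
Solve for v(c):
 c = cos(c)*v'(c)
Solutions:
 v(c) = C1 + Integral(c/cos(c), c)


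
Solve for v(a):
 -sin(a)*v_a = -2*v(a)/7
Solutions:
 v(a) = C1*(cos(a) - 1)^(1/7)/(cos(a) + 1)^(1/7)


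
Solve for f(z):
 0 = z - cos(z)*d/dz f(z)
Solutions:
 f(z) = C1 + Integral(z/cos(z), z)


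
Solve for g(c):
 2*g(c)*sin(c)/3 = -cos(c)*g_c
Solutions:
 g(c) = C1*cos(c)^(2/3)


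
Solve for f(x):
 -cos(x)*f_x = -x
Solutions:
 f(x) = C1 + Integral(x/cos(x), x)


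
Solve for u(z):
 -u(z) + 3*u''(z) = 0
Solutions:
 u(z) = C1*exp(-sqrt(3)*z/3) + C2*exp(sqrt(3)*z/3)


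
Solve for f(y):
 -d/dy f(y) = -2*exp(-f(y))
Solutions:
 f(y) = log(C1 + 2*y)


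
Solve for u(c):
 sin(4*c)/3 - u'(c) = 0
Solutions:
 u(c) = C1 - cos(4*c)/12


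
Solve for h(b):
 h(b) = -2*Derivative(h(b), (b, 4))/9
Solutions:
 h(b) = (C1*sin(2^(1/4)*sqrt(3)*b/2) + C2*cos(2^(1/4)*sqrt(3)*b/2))*exp(-2^(1/4)*sqrt(3)*b/2) + (C3*sin(2^(1/4)*sqrt(3)*b/2) + C4*cos(2^(1/4)*sqrt(3)*b/2))*exp(2^(1/4)*sqrt(3)*b/2)


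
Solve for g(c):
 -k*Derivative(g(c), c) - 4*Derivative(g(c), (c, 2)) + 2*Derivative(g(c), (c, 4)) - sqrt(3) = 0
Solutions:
 g(c) = C1 + C2*exp(c*(6^(1/3)*(-9*k + 2*sqrt(3)*sqrt(27*k^2/4 - 32))^(1/3)/12 - 2^(1/3)*3^(5/6)*I*(-9*k + 2*sqrt(3)*sqrt(27*k^2/4 - 32))^(1/3)/12 - 8/((-6^(1/3) + 2^(1/3)*3^(5/6)*I)*(-9*k + 2*sqrt(3)*sqrt(27*k^2/4 - 32))^(1/3)))) + C3*exp(c*(6^(1/3)*(-9*k + 2*sqrt(3)*sqrt(27*k^2/4 - 32))^(1/3)/12 + 2^(1/3)*3^(5/6)*I*(-9*k + 2*sqrt(3)*sqrt(27*k^2/4 - 32))^(1/3)/12 + 8/((6^(1/3) + 2^(1/3)*3^(5/6)*I)*(-9*k + 2*sqrt(3)*sqrt(27*k^2/4 - 32))^(1/3)))) + C4*exp(-6^(1/3)*c*((-9*k + 2*sqrt(3)*sqrt(27*k^2/4 - 32))^(1/3) + 4*6^(1/3)/(-9*k + 2*sqrt(3)*sqrt(27*k^2/4 - 32))^(1/3))/6) - sqrt(3)*c/k


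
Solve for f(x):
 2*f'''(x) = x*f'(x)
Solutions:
 f(x) = C1 + Integral(C2*airyai(2^(2/3)*x/2) + C3*airybi(2^(2/3)*x/2), x)


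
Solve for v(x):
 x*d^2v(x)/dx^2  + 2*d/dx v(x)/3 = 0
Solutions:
 v(x) = C1 + C2*x^(1/3)


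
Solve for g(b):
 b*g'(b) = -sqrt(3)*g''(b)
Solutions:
 g(b) = C1 + C2*erf(sqrt(2)*3^(3/4)*b/6)


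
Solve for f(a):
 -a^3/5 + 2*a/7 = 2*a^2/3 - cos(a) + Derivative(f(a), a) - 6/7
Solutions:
 f(a) = C1 - a^4/20 - 2*a^3/9 + a^2/7 + 6*a/7 + sin(a)


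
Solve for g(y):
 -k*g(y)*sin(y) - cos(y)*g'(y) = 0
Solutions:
 g(y) = C1*exp(k*log(cos(y)))


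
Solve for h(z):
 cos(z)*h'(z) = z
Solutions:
 h(z) = C1 + Integral(z/cos(z), z)


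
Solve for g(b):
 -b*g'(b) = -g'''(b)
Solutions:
 g(b) = C1 + Integral(C2*airyai(b) + C3*airybi(b), b)


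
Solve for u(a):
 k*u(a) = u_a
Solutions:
 u(a) = C1*exp(a*k)


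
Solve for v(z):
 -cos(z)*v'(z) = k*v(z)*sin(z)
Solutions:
 v(z) = C1*exp(k*log(cos(z)))


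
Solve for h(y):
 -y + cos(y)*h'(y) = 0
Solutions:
 h(y) = C1 + Integral(y/cos(y), y)


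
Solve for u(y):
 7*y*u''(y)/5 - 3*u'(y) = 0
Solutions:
 u(y) = C1 + C2*y^(22/7)


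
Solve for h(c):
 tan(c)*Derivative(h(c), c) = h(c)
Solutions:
 h(c) = C1*sin(c)


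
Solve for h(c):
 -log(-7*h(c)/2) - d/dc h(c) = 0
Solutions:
 Integral(1/(log(-_y) - log(2) + log(7)), (_y, h(c))) = C1 - c


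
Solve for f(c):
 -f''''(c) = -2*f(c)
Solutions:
 f(c) = C1*exp(-2^(1/4)*c) + C2*exp(2^(1/4)*c) + C3*sin(2^(1/4)*c) + C4*cos(2^(1/4)*c)


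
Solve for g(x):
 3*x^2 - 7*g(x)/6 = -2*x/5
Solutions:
 g(x) = 6*x*(15*x + 2)/35


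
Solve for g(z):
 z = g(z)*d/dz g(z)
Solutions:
 g(z) = -sqrt(C1 + z^2)
 g(z) = sqrt(C1 + z^2)


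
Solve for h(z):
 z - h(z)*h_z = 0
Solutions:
 h(z) = -sqrt(C1 + z^2)
 h(z) = sqrt(C1 + z^2)


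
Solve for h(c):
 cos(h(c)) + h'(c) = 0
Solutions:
 h(c) = pi - asin((C1 + exp(2*c))/(C1 - exp(2*c)))
 h(c) = asin((C1 + exp(2*c))/(C1 - exp(2*c)))


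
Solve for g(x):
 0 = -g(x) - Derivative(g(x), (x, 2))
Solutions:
 g(x) = C1*sin(x) + C2*cos(x)


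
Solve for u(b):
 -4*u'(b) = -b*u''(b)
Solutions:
 u(b) = C1 + C2*b^5


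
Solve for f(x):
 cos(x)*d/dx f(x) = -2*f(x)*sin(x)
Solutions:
 f(x) = C1*cos(x)^2


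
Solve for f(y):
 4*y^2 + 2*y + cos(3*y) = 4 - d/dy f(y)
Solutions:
 f(y) = C1 - 4*y^3/3 - y^2 + 4*y - sin(3*y)/3


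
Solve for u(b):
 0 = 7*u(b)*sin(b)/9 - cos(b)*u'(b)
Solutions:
 u(b) = C1/cos(b)^(7/9)


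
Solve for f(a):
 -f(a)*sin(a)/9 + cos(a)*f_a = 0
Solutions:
 f(a) = C1/cos(a)^(1/9)


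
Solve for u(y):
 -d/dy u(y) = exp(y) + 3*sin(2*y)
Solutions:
 u(y) = C1 - exp(y) + 3*cos(2*y)/2


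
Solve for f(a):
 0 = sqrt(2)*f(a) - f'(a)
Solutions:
 f(a) = C1*exp(sqrt(2)*a)


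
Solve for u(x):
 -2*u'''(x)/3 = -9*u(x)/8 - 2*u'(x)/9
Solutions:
 u(x) = C1*exp(-2^(1/3)*x*(8*2^(1/3)/(sqrt(530417) + 729)^(1/3) + (sqrt(530417) + 729)^(1/3))/24)*sin(2^(1/3)*sqrt(3)*x*(-(sqrt(530417) + 729)^(1/3) + 8*2^(1/3)/(sqrt(530417) + 729)^(1/3))/24) + C2*exp(-2^(1/3)*x*(8*2^(1/3)/(sqrt(530417) + 729)^(1/3) + (sqrt(530417) + 729)^(1/3))/24)*cos(2^(1/3)*sqrt(3)*x*(-(sqrt(530417) + 729)^(1/3) + 8*2^(1/3)/(sqrt(530417) + 729)^(1/3))/24) + C3*exp(2^(1/3)*x*(8*2^(1/3)/(sqrt(530417) + 729)^(1/3) + (sqrt(530417) + 729)^(1/3))/12)


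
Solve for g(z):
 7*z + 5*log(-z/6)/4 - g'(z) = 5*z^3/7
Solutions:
 g(z) = C1 - 5*z^4/28 + 7*z^2/2 + 5*z*log(-z)/4 + 5*z*(-log(6) - 1)/4


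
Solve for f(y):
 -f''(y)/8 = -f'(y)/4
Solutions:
 f(y) = C1 + C2*exp(2*y)


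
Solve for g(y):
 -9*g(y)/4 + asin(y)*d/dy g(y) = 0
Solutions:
 g(y) = C1*exp(9*Integral(1/asin(y), y)/4)


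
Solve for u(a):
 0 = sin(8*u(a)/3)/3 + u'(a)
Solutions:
 a/3 + 3*log(cos(8*u(a)/3) - 1)/16 - 3*log(cos(8*u(a)/3) + 1)/16 = C1


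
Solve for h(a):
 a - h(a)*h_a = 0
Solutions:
 h(a) = -sqrt(C1 + a^2)
 h(a) = sqrt(C1 + a^2)


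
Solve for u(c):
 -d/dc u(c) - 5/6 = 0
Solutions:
 u(c) = C1 - 5*c/6


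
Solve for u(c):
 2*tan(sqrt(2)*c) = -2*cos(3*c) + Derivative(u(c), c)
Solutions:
 u(c) = C1 - sqrt(2)*log(cos(sqrt(2)*c)) + 2*sin(3*c)/3


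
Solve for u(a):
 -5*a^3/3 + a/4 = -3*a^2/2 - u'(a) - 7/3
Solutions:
 u(a) = C1 + 5*a^4/12 - a^3/2 - a^2/8 - 7*a/3


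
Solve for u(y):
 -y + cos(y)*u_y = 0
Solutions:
 u(y) = C1 + Integral(y/cos(y), y)


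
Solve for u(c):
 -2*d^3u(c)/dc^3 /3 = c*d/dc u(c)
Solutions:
 u(c) = C1 + Integral(C2*airyai(-2^(2/3)*3^(1/3)*c/2) + C3*airybi(-2^(2/3)*3^(1/3)*c/2), c)


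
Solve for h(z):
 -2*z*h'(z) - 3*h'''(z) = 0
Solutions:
 h(z) = C1 + Integral(C2*airyai(-2^(1/3)*3^(2/3)*z/3) + C3*airybi(-2^(1/3)*3^(2/3)*z/3), z)


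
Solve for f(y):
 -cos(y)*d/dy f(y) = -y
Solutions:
 f(y) = C1 + Integral(y/cos(y), y)


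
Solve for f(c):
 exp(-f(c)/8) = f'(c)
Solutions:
 f(c) = 8*log(C1 + c/8)


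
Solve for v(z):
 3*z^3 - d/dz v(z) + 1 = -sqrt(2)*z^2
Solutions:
 v(z) = C1 + 3*z^4/4 + sqrt(2)*z^3/3 + z


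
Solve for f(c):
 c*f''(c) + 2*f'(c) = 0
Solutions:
 f(c) = C1 + C2/c


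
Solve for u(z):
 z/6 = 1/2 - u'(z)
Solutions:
 u(z) = C1 - z^2/12 + z/2


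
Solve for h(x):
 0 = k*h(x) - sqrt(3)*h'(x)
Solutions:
 h(x) = C1*exp(sqrt(3)*k*x/3)


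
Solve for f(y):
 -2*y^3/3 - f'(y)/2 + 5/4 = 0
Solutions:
 f(y) = C1 - y^4/3 + 5*y/2


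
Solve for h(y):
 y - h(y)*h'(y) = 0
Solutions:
 h(y) = -sqrt(C1 + y^2)
 h(y) = sqrt(C1 + y^2)


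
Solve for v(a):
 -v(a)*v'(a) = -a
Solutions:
 v(a) = -sqrt(C1 + a^2)
 v(a) = sqrt(C1 + a^2)


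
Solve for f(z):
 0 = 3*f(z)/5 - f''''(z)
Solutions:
 f(z) = C1*exp(-3^(1/4)*5^(3/4)*z/5) + C2*exp(3^(1/4)*5^(3/4)*z/5) + C3*sin(3^(1/4)*5^(3/4)*z/5) + C4*cos(3^(1/4)*5^(3/4)*z/5)


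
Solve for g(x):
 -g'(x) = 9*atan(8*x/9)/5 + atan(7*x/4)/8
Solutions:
 g(x) = C1 - 9*x*atan(8*x/9)/5 - x*atan(7*x/4)/8 + log(49*x^2 + 16)/28 + 81*log(64*x^2 + 81)/80


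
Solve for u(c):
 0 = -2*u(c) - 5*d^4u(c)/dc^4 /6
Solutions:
 u(c) = (C1*sin(3^(1/4)*5^(3/4)*c/5) + C2*cos(3^(1/4)*5^(3/4)*c/5))*exp(-3^(1/4)*5^(3/4)*c/5) + (C3*sin(3^(1/4)*5^(3/4)*c/5) + C4*cos(3^(1/4)*5^(3/4)*c/5))*exp(3^(1/4)*5^(3/4)*c/5)


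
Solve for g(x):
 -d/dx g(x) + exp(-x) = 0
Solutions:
 g(x) = C1 - exp(-x)


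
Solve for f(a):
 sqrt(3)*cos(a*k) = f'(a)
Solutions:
 f(a) = C1 + sqrt(3)*sin(a*k)/k


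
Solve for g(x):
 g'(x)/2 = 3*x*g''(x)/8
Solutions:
 g(x) = C1 + C2*x^(7/3)


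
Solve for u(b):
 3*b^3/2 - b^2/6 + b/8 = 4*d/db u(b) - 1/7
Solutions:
 u(b) = C1 + 3*b^4/32 - b^3/72 + b^2/64 + b/28


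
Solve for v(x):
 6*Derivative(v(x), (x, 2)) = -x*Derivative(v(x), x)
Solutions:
 v(x) = C1 + C2*erf(sqrt(3)*x/6)


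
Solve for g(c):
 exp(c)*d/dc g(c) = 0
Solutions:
 g(c) = C1


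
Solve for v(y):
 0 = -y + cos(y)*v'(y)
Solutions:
 v(y) = C1 + Integral(y/cos(y), y)


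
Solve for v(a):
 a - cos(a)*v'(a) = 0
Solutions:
 v(a) = C1 + Integral(a/cos(a), a)


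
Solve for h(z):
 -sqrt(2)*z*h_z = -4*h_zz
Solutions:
 h(z) = C1 + C2*erfi(2^(3/4)*z/4)


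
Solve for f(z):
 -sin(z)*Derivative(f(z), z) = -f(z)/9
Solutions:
 f(z) = C1*(cos(z) - 1)^(1/18)/(cos(z) + 1)^(1/18)


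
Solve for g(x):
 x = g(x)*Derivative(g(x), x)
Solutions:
 g(x) = -sqrt(C1 + x^2)
 g(x) = sqrt(C1 + x^2)


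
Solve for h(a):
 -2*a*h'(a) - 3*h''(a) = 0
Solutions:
 h(a) = C1 + C2*erf(sqrt(3)*a/3)


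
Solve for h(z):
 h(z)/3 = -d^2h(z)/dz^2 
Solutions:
 h(z) = C1*sin(sqrt(3)*z/3) + C2*cos(sqrt(3)*z/3)


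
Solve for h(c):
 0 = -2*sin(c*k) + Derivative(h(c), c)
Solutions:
 h(c) = C1 - 2*cos(c*k)/k


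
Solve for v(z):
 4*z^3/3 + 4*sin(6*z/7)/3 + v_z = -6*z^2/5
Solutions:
 v(z) = C1 - z^4/3 - 2*z^3/5 + 14*cos(6*z/7)/9


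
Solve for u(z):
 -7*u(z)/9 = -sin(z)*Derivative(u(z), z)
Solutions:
 u(z) = C1*(cos(z) - 1)^(7/18)/(cos(z) + 1)^(7/18)


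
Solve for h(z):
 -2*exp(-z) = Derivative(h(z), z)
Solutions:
 h(z) = C1 + 2*exp(-z)


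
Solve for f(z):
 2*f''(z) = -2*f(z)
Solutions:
 f(z) = C1*sin(z) + C2*cos(z)


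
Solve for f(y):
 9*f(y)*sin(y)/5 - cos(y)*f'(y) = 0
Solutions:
 f(y) = C1/cos(y)^(9/5)


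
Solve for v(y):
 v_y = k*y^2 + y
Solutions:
 v(y) = C1 + k*y^3/3 + y^2/2


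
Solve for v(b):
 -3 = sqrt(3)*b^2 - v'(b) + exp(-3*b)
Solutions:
 v(b) = C1 + sqrt(3)*b^3/3 + 3*b - exp(-3*b)/3


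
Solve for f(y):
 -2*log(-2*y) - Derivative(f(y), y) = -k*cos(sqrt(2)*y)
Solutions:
 f(y) = C1 + sqrt(2)*k*sin(sqrt(2)*y)/2 - 2*y*log(-y) - 2*y*log(2) + 2*y


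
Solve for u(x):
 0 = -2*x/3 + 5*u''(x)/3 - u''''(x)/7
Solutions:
 u(x) = C1 + C2*x + C3*exp(-sqrt(105)*x/3) + C4*exp(sqrt(105)*x/3) + x^3/15


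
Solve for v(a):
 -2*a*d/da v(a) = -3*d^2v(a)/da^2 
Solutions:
 v(a) = C1 + C2*erfi(sqrt(3)*a/3)


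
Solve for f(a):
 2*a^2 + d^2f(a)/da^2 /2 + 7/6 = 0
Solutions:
 f(a) = C1 + C2*a - a^4/3 - 7*a^2/6


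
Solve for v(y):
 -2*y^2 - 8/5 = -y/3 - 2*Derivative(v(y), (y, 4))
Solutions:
 v(y) = C1 + C2*y + C3*y^2 + C4*y^3 + y^6/360 - y^5/720 + y^4/30


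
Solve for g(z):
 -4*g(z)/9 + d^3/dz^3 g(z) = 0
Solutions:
 g(z) = C3*exp(2^(2/3)*3^(1/3)*z/3) + (C1*sin(2^(2/3)*3^(5/6)*z/6) + C2*cos(2^(2/3)*3^(5/6)*z/6))*exp(-2^(2/3)*3^(1/3)*z/6)


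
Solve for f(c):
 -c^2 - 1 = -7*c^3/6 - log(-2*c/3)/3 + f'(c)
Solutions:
 f(c) = C1 + 7*c^4/24 - c^3/3 + c*log(-c)/3 + c*(-4 - log(3) + log(2))/3


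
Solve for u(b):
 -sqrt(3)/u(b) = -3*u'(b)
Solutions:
 u(b) = -sqrt(C1 + 6*sqrt(3)*b)/3
 u(b) = sqrt(C1 + 6*sqrt(3)*b)/3


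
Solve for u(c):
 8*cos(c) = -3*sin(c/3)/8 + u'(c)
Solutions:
 u(c) = C1 + 8*sin(c) - 9*cos(c/3)/8


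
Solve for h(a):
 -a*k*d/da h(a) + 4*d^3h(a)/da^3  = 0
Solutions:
 h(a) = C1 + Integral(C2*airyai(2^(1/3)*a*k^(1/3)/2) + C3*airybi(2^(1/3)*a*k^(1/3)/2), a)


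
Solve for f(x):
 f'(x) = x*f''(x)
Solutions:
 f(x) = C1 + C2*x^2


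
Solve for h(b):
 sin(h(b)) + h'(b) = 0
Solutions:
 h(b) = -acos((-C1 - exp(2*b))/(C1 - exp(2*b))) + 2*pi
 h(b) = acos((-C1 - exp(2*b))/(C1 - exp(2*b)))


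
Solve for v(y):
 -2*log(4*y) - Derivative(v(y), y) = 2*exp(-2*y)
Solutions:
 v(y) = C1 - 2*y*log(y) + 2*y*(1 - 2*log(2)) + exp(-2*y)


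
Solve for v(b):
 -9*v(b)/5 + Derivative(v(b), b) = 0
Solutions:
 v(b) = C1*exp(9*b/5)


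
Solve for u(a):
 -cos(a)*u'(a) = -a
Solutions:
 u(a) = C1 + Integral(a/cos(a), a)


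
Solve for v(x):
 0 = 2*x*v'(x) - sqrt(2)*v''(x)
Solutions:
 v(x) = C1 + C2*erfi(2^(3/4)*x/2)


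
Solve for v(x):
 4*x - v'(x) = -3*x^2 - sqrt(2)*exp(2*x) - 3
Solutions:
 v(x) = C1 + x^3 + 2*x^2 + 3*x + sqrt(2)*exp(2*x)/2


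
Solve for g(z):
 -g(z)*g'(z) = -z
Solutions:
 g(z) = -sqrt(C1 + z^2)
 g(z) = sqrt(C1 + z^2)


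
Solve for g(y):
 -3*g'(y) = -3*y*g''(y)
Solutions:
 g(y) = C1 + C2*y^2


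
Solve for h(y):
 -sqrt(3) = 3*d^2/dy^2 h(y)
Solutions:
 h(y) = C1 + C2*y - sqrt(3)*y^2/6


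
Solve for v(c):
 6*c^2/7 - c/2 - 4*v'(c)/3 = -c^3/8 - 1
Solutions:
 v(c) = C1 + 3*c^4/128 + 3*c^3/14 - 3*c^2/16 + 3*c/4


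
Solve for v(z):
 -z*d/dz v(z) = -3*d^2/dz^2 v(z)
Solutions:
 v(z) = C1 + C2*erfi(sqrt(6)*z/6)


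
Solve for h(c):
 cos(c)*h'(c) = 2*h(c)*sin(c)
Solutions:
 h(c) = C1/cos(c)^2


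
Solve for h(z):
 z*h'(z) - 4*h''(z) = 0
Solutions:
 h(z) = C1 + C2*erfi(sqrt(2)*z/4)


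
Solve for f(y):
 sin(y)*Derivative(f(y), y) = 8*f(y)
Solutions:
 f(y) = C1*(cos(y)^4 - 4*cos(y)^3 + 6*cos(y)^2 - 4*cos(y) + 1)/(cos(y)^4 + 4*cos(y)^3 + 6*cos(y)^2 + 4*cos(y) + 1)


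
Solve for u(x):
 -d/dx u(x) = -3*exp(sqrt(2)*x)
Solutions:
 u(x) = C1 + 3*sqrt(2)*exp(sqrt(2)*x)/2


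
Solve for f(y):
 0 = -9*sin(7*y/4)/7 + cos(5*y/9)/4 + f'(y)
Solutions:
 f(y) = C1 - 9*sin(5*y/9)/20 - 36*cos(7*y/4)/49


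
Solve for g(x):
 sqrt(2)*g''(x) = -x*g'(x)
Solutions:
 g(x) = C1 + C2*erf(2^(1/4)*x/2)


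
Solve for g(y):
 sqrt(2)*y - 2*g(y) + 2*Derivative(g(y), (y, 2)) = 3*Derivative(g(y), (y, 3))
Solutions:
 g(y) = C1*exp(y*(4/(9*sqrt(681) + 235)^(1/3) + 4 + (9*sqrt(681) + 235)^(1/3))/18)*sin(sqrt(3)*y*(-(9*sqrt(681) + 235)^(1/3) + 4/(9*sqrt(681) + 235)^(1/3))/18) + C2*exp(y*(4/(9*sqrt(681) + 235)^(1/3) + 4 + (9*sqrt(681) + 235)^(1/3))/18)*cos(sqrt(3)*y*(-(9*sqrt(681) + 235)^(1/3) + 4/(9*sqrt(681) + 235)^(1/3))/18) + C3*exp(y*(-(9*sqrt(681) + 235)^(1/3) - 4/(9*sqrt(681) + 235)^(1/3) + 2)/9) + sqrt(2)*y/2


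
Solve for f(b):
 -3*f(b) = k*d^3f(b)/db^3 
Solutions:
 f(b) = C1*exp(3^(1/3)*b*(-1/k)^(1/3)) + C2*exp(b*(-1/k)^(1/3)*(-3^(1/3) + 3^(5/6)*I)/2) + C3*exp(-b*(-1/k)^(1/3)*(3^(1/3) + 3^(5/6)*I)/2)


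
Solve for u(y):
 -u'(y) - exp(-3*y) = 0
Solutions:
 u(y) = C1 + exp(-3*y)/3


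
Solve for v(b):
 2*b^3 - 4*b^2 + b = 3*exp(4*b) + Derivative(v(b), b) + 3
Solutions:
 v(b) = C1 + b^4/2 - 4*b^3/3 + b^2/2 - 3*b - 3*exp(4*b)/4


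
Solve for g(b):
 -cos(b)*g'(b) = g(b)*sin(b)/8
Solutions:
 g(b) = C1*cos(b)^(1/8)


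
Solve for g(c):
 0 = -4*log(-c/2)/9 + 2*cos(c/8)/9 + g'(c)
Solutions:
 g(c) = C1 + 4*c*log(-c)/9 - 4*c/9 - 4*c*log(2)/9 - 16*sin(c/8)/9


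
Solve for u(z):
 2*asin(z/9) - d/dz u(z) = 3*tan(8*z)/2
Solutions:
 u(z) = C1 + 2*z*asin(z/9) + 2*sqrt(81 - z^2) + 3*log(cos(8*z))/16


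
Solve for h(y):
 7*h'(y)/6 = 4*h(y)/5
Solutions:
 h(y) = C1*exp(24*y/35)


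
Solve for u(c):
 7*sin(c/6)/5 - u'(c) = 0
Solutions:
 u(c) = C1 - 42*cos(c/6)/5


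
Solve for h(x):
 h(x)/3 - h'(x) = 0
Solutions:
 h(x) = C1*exp(x/3)


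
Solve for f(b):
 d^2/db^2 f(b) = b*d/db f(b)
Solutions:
 f(b) = C1 + C2*erfi(sqrt(2)*b/2)


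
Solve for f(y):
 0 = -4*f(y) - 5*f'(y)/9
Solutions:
 f(y) = C1*exp(-36*y/5)


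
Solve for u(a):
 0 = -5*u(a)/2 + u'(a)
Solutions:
 u(a) = C1*exp(5*a/2)


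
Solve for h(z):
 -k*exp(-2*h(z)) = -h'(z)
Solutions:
 h(z) = log(-sqrt(C1 + 2*k*z))
 h(z) = log(C1 + 2*k*z)/2


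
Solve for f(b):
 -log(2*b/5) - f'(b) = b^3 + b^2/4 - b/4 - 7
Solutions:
 f(b) = C1 - b^4/4 - b^3/12 + b^2/8 - b*log(b) + b*log(5/2) + 8*b


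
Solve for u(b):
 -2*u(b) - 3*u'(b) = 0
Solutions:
 u(b) = C1*exp(-2*b/3)


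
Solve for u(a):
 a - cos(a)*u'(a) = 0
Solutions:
 u(a) = C1 + Integral(a/cos(a), a)


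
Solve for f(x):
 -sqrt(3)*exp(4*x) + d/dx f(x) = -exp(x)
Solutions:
 f(x) = C1 + sqrt(3)*exp(4*x)/4 - exp(x)


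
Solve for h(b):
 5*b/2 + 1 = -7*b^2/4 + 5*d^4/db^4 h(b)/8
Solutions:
 h(b) = C1 + C2*b + C3*b^2 + C4*b^3 + 7*b^6/900 + b^5/30 + b^4/15


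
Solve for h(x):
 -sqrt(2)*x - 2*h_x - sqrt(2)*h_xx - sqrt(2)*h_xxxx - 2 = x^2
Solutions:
 h(x) = C1 + C2*exp(2^(1/6)*3^(1/3)*x*(-2*3^(1/3)/(9 + sqrt(87))^(1/3) + 2^(2/3)*(9 + sqrt(87))^(1/3))/12)*sin(6^(1/6)*x*(6/(9 + sqrt(87))^(1/3) + 6^(2/3)*(9 + sqrt(87))^(1/3))/12) + C3*exp(2^(1/6)*3^(1/3)*x*(-2*3^(1/3)/(9 + sqrt(87))^(1/3) + 2^(2/3)*(9 + sqrt(87))^(1/3))/12)*cos(6^(1/6)*x*(6/(9 + sqrt(87))^(1/3) + 6^(2/3)*(9 + sqrt(87))^(1/3))/12) + C4*exp(-2^(1/6)*3^(1/3)*x*(-2*3^(1/3)/(9 + sqrt(87))^(1/3) + 2^(2/3)*(9 + sqrt(87))^(1/3))/6) - x^3/6 - x


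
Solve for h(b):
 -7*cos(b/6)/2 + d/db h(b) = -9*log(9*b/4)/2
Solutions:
 h(b) = C1 - 9*b*log(b)/2 - 9*b*log(3) + 9*b/2 + 9*b*log(2) + 21*sin(b/6)


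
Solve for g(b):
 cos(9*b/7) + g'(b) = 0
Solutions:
 g(b) = C1 - 7*sin(9*b/7)/9


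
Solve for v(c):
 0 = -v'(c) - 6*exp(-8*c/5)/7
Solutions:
 v(c) = C1 + 15*exp(-8*c/5)/28


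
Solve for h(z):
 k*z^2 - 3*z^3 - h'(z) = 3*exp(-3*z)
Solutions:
 h(z) = C1 + k*z^3/3 - 3*z^4/4 + exp(-3*z)


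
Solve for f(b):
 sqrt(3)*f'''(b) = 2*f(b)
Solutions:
 f(b) = C3*exp(2^(1/3)*3^(5/6)*b/3) + (C1*sin(6^(1/3)*b/2) + C2*cos(6^(1/3)*b/2))*exp(-2^(1/3)*3^(5/6)*b/6)


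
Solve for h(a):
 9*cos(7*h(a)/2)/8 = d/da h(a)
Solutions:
 -9*a/8 - log(sin(7*h(a)/2) - 1)/7 + log(sin(7*h(a)/2) + 1)/7 = C1


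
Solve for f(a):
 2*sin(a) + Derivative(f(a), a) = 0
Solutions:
 f(a) = C1 + 2*cos(a)


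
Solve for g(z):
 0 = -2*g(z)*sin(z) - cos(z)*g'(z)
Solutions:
 g(z) = C1*cos(z)^2


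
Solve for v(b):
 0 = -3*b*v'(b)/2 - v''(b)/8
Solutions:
 v(b) = C1 + C2*erf(sqrt(6)*b)


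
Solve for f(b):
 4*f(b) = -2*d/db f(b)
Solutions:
 f(b) = C1*exp(-2*b)


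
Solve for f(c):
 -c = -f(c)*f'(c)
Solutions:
 f(c) = -sqrt(C1 + c^2)
 f(c) = sqrt(C1 + c^2)


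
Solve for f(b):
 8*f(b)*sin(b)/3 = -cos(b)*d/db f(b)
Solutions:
 f(b) = C1*cos(b)^(8/3)


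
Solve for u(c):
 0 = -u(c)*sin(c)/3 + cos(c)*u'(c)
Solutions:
 u(c) = C1/cos(c)^(1/3)


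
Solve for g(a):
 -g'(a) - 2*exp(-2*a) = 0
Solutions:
 g(a) = C1 + exp(-2*a)


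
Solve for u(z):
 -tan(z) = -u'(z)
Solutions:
 u(z) = C1 - log(cos(z))


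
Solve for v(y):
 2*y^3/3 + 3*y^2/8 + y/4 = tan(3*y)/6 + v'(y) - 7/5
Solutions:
 v(y) = C1 + y^4/6 + y^3/8 + y^2/8 + 7*y/5 + log(cos(3*y))/18


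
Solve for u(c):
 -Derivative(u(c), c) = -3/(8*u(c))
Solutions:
 u(c) = -sqrt(C1 + 3*c)/2
 u(c) = sqrt(C1 + 3*c)/2


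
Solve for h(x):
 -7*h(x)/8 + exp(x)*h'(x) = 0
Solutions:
 h(x) = C1*exp(-7*exp(-x)/8)


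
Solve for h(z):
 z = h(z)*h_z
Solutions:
 h(z) = -sqrt(C1 + z^2)
 h(z) = sqrt(C1 + z^2)


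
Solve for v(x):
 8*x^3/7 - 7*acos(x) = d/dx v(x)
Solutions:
 v(x) = C1 + 2*x^4/7 - 7*x*acos(x) + 7*sqrt(1 - x^2)


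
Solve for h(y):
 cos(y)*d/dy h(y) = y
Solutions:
 h(y) = C1 + Integral(y/cos(y), y)


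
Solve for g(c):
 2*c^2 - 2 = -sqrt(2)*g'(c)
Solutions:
 g(c) = C1 - sqrt(2)*c^3/3 + sqrt(2)*c


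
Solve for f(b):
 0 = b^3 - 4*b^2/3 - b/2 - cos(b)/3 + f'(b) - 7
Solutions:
 f(b) = C1 - b^4/4 + 4*b^3/9 + b^2/4 + 7*b + sin(b)/3


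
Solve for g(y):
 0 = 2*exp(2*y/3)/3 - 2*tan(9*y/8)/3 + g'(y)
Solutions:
 g(y) = C1 - exp(2*y/3) - 16*log(cos(9*y/8))/27


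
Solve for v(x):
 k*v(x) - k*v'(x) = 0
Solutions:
 v(x) = C1*exp(x)


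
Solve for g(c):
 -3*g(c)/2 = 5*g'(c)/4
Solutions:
 g(c) = C1*exp(-6*c/5)


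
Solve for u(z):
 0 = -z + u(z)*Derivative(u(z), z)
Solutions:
 u(z) = -sqrt(C1 + z^2)
 u(z) = sqrt(C1 + z^2)


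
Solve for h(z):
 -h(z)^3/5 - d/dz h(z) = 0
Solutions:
 h(z) = -sqrt(10)*sqrt(-1/(C1 - z))/2
 h(z) = sqrt(10)*sqrt(-1/(C1 - z))/2


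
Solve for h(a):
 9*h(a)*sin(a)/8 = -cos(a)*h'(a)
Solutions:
 h(a) = C1*cos(a)^(9/8)


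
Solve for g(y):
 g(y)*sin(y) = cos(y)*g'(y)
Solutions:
 g(y) = C1/cos(y)


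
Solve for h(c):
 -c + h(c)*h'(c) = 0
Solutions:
 h(c) = -sqrt(C1 + c^2)
 h(c) = sqrt(C1 + c^2)


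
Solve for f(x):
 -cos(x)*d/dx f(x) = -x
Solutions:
 f(x) = C1 + Integral(x/cos(x), x)


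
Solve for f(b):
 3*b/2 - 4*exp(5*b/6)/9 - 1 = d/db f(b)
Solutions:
 f(b) = C1 + 3*b^2/4 - b - 8*exp(5*b/6)/15


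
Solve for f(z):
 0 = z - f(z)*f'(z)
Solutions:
 f(z) = -sqrt(C1 + z^2)
 f(z) = sqrt(C1 + z^2)


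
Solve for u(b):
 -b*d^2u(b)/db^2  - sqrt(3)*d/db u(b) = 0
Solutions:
 u(b) = C1 + C2*b^(1 - sqrt(3))


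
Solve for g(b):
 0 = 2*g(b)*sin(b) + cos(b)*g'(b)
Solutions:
 g(b) = C1*cos(b)^2


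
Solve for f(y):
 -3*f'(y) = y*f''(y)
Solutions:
 f(y) = C1 + C2/y^2


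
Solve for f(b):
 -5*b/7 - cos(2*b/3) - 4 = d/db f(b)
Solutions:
 f(b) = C1 - 5*b^2/14 - 4*b - 3*sin(2*b/3)/2


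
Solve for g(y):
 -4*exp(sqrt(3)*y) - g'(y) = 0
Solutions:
 g(y) = C1 - 4*sqrt(3)*exp(sqrt(3)*y)/3


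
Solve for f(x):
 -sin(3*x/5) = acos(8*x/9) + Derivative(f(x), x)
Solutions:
 f(x) = C1 - x*acos(8*x/9) + sqrt(81 - 64*x^2)/8 + 5*cos(3*x/5)/3


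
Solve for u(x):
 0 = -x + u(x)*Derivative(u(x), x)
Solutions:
 u(x) = -sqrt(C1 + x^2)
 u(x) = sqrt(C1 + x^2)


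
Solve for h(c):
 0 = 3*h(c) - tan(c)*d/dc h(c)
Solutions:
 h(c) = C1*sin(c)^3


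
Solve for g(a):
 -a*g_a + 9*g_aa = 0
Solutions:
 g(a) = C1 + C2*erfi(sqrt(2)*a/6)


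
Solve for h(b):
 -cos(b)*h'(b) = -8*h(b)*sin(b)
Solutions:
 h(b) = C1/cos(b)^8


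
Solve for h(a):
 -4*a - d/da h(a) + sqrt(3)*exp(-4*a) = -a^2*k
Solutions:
 h(a) = C1 + a^3*k/3 - 2*a^2 - sqrt(3)*exp(-4*a)/4


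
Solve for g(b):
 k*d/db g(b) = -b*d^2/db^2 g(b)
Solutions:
 g(b) = C1 + b^(1 - re(k))*(C2*sin(log(b)*Abs(im(k))) + C3*cos(log(b)*im(k)))


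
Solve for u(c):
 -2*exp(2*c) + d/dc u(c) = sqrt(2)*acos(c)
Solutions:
 u(c) = C1 + sqrt(2)*(c*acos(c) - sqrt(1 - c^2)) + exp(2*c)


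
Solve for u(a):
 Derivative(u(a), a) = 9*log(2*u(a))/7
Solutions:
 -7*Integral(1/(log(_y) + log(2)), (_y, u(a)))/9 = C1 - a


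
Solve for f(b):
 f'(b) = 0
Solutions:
 f(b) = C1


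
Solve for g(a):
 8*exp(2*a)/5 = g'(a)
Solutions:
 g(a) = C1 + 4*exp(2*a)/5


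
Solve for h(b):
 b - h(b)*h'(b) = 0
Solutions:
 h(b) = -sqrt(C1 + b^2)
 h(b) = sqrt(C1 + b^2)


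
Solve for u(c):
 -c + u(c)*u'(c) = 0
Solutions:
 u(c) = -sqrt(C1 + c^2)
 u(c) = sqrt(C1 + c^2)


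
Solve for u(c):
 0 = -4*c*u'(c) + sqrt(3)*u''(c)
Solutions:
 u(c) = C1 + C2*erfi(sqrt(2)*3^(3/4)*c/3)


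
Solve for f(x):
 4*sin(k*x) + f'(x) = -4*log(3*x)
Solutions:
 f(x) = C1 - 4*x*log(x) - 4*x*log(3) + 4*x - 4*Piecewise((-cos(k*x)/k, Ne(k, 0)), (0, True))


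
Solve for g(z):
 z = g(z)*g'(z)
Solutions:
 g(z) = -sqrt(C1 + z^2)
 g(z) = sqrt(C1 + z^2)


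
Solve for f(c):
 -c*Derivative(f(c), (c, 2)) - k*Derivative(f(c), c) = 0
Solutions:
 f(c) = C1 + c^(1 - re(k))*(C2*sin(log(c)*Abs(im(k))) + C3*cos(log(c)*im(k)))


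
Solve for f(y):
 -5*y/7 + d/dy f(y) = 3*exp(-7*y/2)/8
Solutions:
 f(y) = C1 + 5*y^2/14 - 3*exp(-7*y/2)/28


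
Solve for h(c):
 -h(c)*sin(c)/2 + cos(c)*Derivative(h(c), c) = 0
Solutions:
 h(c) = C1/sqrt(cos(c))


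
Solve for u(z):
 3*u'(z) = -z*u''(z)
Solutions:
 u(z) = C1 + C2/z^2


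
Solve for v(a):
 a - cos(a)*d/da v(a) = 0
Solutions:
 v(a) = C1 + Integral(a/cos(a), a)


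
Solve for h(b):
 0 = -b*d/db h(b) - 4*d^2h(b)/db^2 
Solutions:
 h(b) = C1 + C2*erf(sqrt(2)*b/4)


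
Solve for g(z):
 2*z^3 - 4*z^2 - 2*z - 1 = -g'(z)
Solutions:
 g(z) = C1 - z^4/2 + 4*z^3/3 + z^2 + z


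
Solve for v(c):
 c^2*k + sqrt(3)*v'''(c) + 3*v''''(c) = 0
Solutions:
 v(c) = C1 + C2*c + C3*c^2 + C4*exp(-sqrt(3)*c/3) - sqrt(3)*c^5*k/180 + c^4*k/12 - sqrt(3)*c^3*k/3


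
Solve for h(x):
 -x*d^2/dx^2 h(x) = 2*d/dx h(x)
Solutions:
 h(x) = C1 + C2/x


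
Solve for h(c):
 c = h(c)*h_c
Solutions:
 h(c) = -sqrt(C1 + c^2)
 h(c) = sqrt(C1 + c^2)


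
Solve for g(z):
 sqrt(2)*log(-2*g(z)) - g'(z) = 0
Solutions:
 -sqrt(2)*Integral(1/(log(-_y) + log(2)), (_y, g(z)))/2 = C1 - z


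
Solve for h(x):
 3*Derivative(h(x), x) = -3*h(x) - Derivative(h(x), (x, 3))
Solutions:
 h(x) = C1*exp(2^(1/3)*x*(-2/(3 + sqrt(13))^(1/3) + 2^(1/3)*(3 + sqrt(13))^(1/3))/4)*sin(2^(1/3)*sqrt(3)*x*(2/(3 + sqrt(13))^(1/3) + 2^(1/3)*(3 + sqrt(13))^(1/3))/4) + C2*exp(2^(1/3)*x*(-2/(3 + sqrt(13))^(1/3) + 2^(1/3)*(3 + sqrt(13))^(1/3))/4)*cos(2^(1/3)*sqrt(3)*x*(2/(3 + sqrt(13))^(1/3) + 2^(1/3)*(3 + sqrt(13))^(1/3))/4) + C3*exp(2^(1/3)*x*(-2^(1/3)*(3 + sqrt(13))^(1/3)/2 + (3 + sqrt(13))^(-1/3)))


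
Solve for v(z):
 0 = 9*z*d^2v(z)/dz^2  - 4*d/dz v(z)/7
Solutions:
 v(z) = C1 + C2*z^(67/63)


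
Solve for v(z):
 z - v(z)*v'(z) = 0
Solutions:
 v(z) = -sqrt(C1 + z^2)
 v(z) = sqrt(C1 + z^2)


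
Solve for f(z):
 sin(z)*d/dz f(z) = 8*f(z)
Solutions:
 f(z) = C1*(cos(z)^4 - 4*cos(z)^3 + 6*cos(z)^2 - 4*cos(z) + 1)/(cos(z)^4 + 4*cos(z)^3 + 6*cos(z)^2 + 4*cos(z) + 1)


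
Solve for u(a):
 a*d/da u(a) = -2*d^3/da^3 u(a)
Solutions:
 u(a) = C1 + Integral(C2*airyai(-2^(2/3)*a/2) + C3*airybi(-2^(2/3)*a/2), a)


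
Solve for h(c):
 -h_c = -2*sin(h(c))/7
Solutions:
 -2*c/7 + log(cos(h(c)) - 1)/2 - log(cos(h(c)) + 1)/2 = C1


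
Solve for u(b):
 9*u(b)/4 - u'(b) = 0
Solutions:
 u(b) = C1*exp(9*b/4)


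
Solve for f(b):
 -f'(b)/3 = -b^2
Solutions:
 f(b) = C1 + b^3


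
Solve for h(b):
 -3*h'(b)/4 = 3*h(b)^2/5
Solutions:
 h(b) = 5/(C1 + 4*b)


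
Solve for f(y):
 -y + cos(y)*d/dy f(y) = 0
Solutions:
 f(y) = C1 + Integral(y/cos(y), y)


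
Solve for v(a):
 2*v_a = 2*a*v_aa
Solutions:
 v(a) = C1 + C2*a^2


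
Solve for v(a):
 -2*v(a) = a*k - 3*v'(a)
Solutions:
 v(a) = C1*exp(2*a/3) - a*k/2 - 3*k/4


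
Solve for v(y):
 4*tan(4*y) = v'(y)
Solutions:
 v(y) = C1 - log(cos(4*y))


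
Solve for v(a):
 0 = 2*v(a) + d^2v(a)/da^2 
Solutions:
 v(a) = C1*sin(sqrt(2)*a) + C2*cos(sqrt(2)*a)


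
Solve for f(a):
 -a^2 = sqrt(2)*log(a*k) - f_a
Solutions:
 f(a) = C1 + a^3/3 + sqrt(2)*a*log(a*k) - sqrt(2)*a
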